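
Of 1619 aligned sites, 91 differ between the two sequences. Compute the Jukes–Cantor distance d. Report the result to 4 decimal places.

0.0584

p = 91/1619 ≈ 0.056208.
d = −(3/4) ln(1 − 4p/3) = −0.75 ln(1 − 0.074944) = −0.75 ln(0.925056)
  = −0.75 × (-0.077901) = 0.058426 substitutions/site.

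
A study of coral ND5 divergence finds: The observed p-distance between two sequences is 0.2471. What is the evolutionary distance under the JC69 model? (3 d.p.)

0.300

d = −(3/4) ln(1 − 4p/3) = −0.75 ln(1 − 0.329467) = −0.75 ln(0.670533)
  = −0.75 × (-0.399682) = 0.299762 substitutions/site.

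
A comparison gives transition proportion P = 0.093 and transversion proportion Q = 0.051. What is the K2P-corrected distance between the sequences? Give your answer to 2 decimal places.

Under the Kimura two-parameter model, d = −½ ln(1 − 2P − Q) − ¼ ln(1 − 2Q).
1 − 2P − Q = 0.763, giving −½ ln(0.763) = 0.135249.
1 − 2Q = 0.898, giving −¼ ln(0.898) = 0.026896.
d = 0.135249 + 0.026896 = 0.162145.

0.16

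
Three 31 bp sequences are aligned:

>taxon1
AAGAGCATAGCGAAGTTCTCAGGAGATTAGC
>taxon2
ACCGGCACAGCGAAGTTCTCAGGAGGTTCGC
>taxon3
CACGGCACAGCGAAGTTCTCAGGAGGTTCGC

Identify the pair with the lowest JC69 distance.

taxon2 and taxon3

taxon1–taxon2: 6/31 differ, p = 0.194, d = 0.224.
taxon1–taxon3: 6/31 differ, p = 0.194, d = 0.224.
taxon2–taxon3: 2/31 differ, p = 0.065, d = 0.067.
The smallest distance is between taxon2 and taxon3.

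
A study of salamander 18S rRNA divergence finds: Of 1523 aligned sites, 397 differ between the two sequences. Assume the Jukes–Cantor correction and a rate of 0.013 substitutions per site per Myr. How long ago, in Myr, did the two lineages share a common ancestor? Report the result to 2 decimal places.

p = 397/1523 ≈ 0.26067.
d = −(3/4) ln(1 − 4p/3) = −0.75 ln(1 − 0.34756) = −0.75 ln(0.65244)
  = −0.75 × (-0.427036) = 0.320277 substitutions/site.
Under a molecular clock d = 2μt, so t = d/(2μ) = 0.320277 / (2 × 0.013) = 12.32 Myr.

12.32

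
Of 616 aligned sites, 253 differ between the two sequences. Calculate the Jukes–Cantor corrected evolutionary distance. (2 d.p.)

0.59

p = 253/616 ≈ 0.410714.
d = −(3/4) ln(1 − 4p/3) = −0.75 ln(1 − 0.547619) = −0.75 ln(0.452381)
  = −0.75 × (-0.793231) = 0.594923 substitutions/site.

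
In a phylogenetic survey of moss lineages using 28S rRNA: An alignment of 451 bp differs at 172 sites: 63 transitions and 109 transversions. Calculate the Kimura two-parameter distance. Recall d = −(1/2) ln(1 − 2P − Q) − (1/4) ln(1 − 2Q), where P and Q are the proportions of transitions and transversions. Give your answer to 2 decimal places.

P = 63/451 ≈ 0.13969 and Q = 109/451 ≈ 0.241685.
Under the Kimura two-parameter model, d = −½ ln(1 − 2P − Q) − ¼ ln(1 − 2Q).
1 − 2P − Q = 0.478935, giving −½ ln(0.478935) = 0.368095.
1 − 2Q = 0.51663, giving −¼ ln(0.51663) = 0.165107.
d = 0.368095 + 0.165107 = 0.533202.

0.53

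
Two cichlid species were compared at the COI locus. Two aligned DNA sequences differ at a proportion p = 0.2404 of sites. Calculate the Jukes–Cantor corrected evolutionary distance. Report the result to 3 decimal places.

0.290

d = −(3/4) ln(1 − 4p/3) = −0.75 ln(1 − 0.320533) = −0.75 ln(0.679467)
  = −0.75 × (-0.386447) = 0.289835 substitutions/site.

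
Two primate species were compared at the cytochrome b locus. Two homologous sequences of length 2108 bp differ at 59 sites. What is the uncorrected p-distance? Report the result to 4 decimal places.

0.0280

p = 59/2108 = 0.027988… ≈ 0.0280 (to 4 d.p.).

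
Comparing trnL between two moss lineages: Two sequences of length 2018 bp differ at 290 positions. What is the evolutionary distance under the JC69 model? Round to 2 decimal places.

p = 290/2018 ≈ 0.143707.
d = −(3/4) ln(1 − 4p/3) = −0.75 ln(1 − 0.191609) = −0.75 ln(0.808391)
  = −0.75 × (-0.212709) = 0.159532 substitutions/site.

0.16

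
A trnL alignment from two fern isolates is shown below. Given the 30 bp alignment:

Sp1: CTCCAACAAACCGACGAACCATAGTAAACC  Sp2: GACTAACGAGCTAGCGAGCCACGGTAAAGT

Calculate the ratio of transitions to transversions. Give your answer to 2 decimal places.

3.33

Transitions are A↔G and C↔T; transversions are all other mismatches.
Transitions: 10. Transversions: 3.
R = 10/3 = 3.333333… ≈ 3.33 (to 2 d.p.).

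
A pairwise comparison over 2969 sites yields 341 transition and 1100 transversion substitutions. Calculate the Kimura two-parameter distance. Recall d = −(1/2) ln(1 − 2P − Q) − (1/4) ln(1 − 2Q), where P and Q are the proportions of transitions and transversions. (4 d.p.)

P = 341/2969 ≈ 0.114853 and Q = 1100/2969 ≈ 0.370495.
Under the Kimura two-parameter model, d = −½ ln(1 − 2P − Q) − ¼ ln(1 − 2Q).
1 − 2P − Q = 0.399799, giving −½ ln(0.399799) = 0.458397.
1 − 2Q = 0.25901, giving −¼ ln(0.25901) = 0.337722.
d = 0.458397 + 0.337722 = 0.796119.

0.7961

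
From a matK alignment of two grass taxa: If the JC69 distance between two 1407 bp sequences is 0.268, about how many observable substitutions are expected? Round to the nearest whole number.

Invert JC69: p = (3/4)(1 − e^(−4d/3)) = 0.75 × (1 − e^(-0.357333)) = 0.75 × (1 − 0.699540) = 0.225345.
Expected differing sites = pL ≈ 0.225345 × 1407 = 317.060415 ≈ 317.

317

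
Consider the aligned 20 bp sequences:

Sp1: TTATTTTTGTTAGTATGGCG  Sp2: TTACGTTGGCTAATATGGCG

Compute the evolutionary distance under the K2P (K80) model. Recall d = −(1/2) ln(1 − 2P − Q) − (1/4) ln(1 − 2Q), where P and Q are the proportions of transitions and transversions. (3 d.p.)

Of 20 sites, 3 differences are transitions and 2 are transversions, so P = 3/20 = 0.15 and Q = 2/20 = 0.1.
Under the Kimura two-parameter model, d = −½ ln(1 − 2P − Q) − ¼ ln(1 − 2Q).
1 − 2P − Q = 0.6, giving −½ ln(0.6) = 0.255413.
1 − 2Q = 0.8, giving −¼ ln(0.8) = 0.055786.
d = 0.255413 + 0.055786 = 0.311199.

0.311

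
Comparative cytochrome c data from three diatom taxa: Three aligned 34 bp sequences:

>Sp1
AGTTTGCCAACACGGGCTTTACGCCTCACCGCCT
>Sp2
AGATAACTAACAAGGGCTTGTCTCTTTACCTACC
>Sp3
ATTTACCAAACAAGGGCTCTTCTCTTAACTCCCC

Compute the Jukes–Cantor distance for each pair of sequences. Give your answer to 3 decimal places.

d(Sp1,Sp2) = 0.535, d(Sp1,Sp3) = 0.535, d(Sp2,Sp3) = 0.373

Sp1–Sp2: 13/34 sites differ → p ≈ 0.382353, d = −0.75 ln(1 − 0.509804) = 0.534712 ≈ 0.535.
Sp1–Sp3: 13/34 sites differ → p ≈ 0.382353, d = −0.75 ln(1 − 0.509804) = 0.534712 ≈ 0.535.
Sp2–Sp3: 10/34 sites differ → p ≈ 0.294118, d = −0.75 ln(1 − 0.392157) = 0.373379 ≈ 0.373.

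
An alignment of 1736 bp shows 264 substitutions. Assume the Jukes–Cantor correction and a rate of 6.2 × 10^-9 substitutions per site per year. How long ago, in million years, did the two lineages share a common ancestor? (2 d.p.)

p = 264/1736 ≈ 0.152074.
d = −(3/4) ln(1 − 4p/3) = −0.75 ln(1 − 0.202765) = −0.75 ln(0.797235)
  = −0.75 × (-0.226606) = 0.169955 substitutions/site.
Under a molecular clock d = 2μt, so t = d/(2μ) = 0.169955 / (2 × 6.2 × 10^-9) = 13.71 million years.

13.71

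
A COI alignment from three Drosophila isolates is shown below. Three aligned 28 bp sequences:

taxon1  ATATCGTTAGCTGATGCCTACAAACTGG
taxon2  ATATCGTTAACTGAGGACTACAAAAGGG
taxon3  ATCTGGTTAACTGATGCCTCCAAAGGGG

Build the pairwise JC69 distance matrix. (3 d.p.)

d(taxon1,taxon2) = 0.204, d(taxon1,taxon3) = 0.252, d(taxon2,taxon3) = 0.252

taxon1–taxon2: 5/28 sites differ → p ≈ 0.178571, d = −0.75 ln(1 − 0.238095) = 0.203950 ≈ 0.204.
taxon1–taxon3: 6/28 sites differ → p ≈ 0.214286, d = −0.75 ln(1 − 0.285715) = 0.252355 ≈ 0.252.
taxon2–taxon3: 6/28 sites differ → p ≈ 0.214286, d = −0.75 ln(1 − 0.285715) = 0.252355 ≈ 0.252.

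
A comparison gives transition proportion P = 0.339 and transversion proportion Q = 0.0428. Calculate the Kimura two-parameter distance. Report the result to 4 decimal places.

Under the Kimura two-parameter model, d = −½ ln(1 − 2P − Q) − ¼ ln(1 − 2Q).
1 − 2P − Q = 0.2792, giving −½ ln(0.2792) = 0.637913.
1 − 2Q = 0.9144, giving −¼ ln(0.9144) = 0.022372.
d = 0.637913 + 0.022372 = 0.660285.

0.6603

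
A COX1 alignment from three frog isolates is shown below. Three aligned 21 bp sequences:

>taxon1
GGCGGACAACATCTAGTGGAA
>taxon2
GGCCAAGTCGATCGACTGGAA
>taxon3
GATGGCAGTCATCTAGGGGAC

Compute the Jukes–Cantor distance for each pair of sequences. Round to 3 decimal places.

d(taxon1,taxon2) = 0.532, d(taxon1,taxon3) = 0.532, d(taxon2,taxon3) = 1.309

taxon1–taxon2: 8/21 sites differ → p ≈ 0.380952, d = −0.75 ln(1 − 0.507936) = 0.531860 ≈ 0.532.
taxon1–taxon3: 8/21 sites differ → p ≈ 0.380952, d = −0.75 ln(1 − 0.507936) = 0.531860 ≈ 0.532.
taxon2–taxon3: 13/21 sites differ → p ≈ 0.619048, d = −0.75 ln(1 − 0.825397) = 1.308930 ≈ 1.309.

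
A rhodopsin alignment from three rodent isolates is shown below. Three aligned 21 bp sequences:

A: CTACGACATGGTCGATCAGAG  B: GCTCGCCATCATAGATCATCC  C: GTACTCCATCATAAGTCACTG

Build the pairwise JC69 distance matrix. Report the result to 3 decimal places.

d(A,B) = 0.756, d(A,C) = 0.756, d(B,C) = 0.532

A–B: 10/21 sites differ → p ≈ 0.47619, d = −0.75 ln(1 − 0.63492) = 0.755729 ≈ 0.756.
A–C: 10/21 sites differ → p ≈ 0.47619, d = −0.75 ln(1 − 0.63492) = 0.755729 ≈ 0.756.
B–C: 8/21 sites differ → p ≈ 0.380952, d = −0.75 ln(1 − 0.507936) = 0.531860 ≈ 0.532.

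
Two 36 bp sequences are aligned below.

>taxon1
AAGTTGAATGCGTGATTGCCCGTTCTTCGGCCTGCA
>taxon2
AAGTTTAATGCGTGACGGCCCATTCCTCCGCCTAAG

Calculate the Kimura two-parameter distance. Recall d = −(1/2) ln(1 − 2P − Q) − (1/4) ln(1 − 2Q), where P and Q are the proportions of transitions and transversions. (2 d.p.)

Of 36 sites, 5 differences are transitions and 4 are transversions, so P = 5/36 ≈ 0.138889 and Q = 4/36 ≈ 0.111111.
Under the Kimura two-parameter model, d = −½ ln(1 − 2P − Q) − ¼ ln(1 − 2Q).
1 − 2P − Q = 0.611111, giving −½ ln(0.611111) = 0.246238.
1 − 2Q = 0.777778, giving −¼ ln(0.777778) = 0.062829.
d = 0.246238 + 0.062829 = 0.309067.

0.31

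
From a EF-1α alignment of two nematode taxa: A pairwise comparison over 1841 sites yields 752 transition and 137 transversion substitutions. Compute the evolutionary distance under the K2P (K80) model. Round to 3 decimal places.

1.150

P = 752/1841 ≈ 0.408474 and Q = 137/1841 ≈ 0.074416.
Under the Kimura two-parameter model, d = −½ ln(1 − 2P − Q) − ¼ ln(1 − 2Q).
1 − 2P − Q = 0.108636, giving −½ ln(0.108636) = 1.109876.
1 − 2Q = 0.851168, giving −¼ ln(0.851168) = 0.040286.
d = 1.109876 + 0.040286 = 1.150162.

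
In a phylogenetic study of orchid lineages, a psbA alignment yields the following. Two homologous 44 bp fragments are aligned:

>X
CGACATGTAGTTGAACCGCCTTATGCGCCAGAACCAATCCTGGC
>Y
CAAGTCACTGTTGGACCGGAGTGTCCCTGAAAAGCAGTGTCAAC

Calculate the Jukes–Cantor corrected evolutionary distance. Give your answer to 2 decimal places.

The sequences differ at 24 of 44 sites, so p = 24/44 ≈ 0.545455.
d = −(3/4) ln(1 − 4p/3) = −0.75 ln(1 − 0.727273) = −0.75 ln(0.272727)
  = −0.75 × (-1.299284) = 0.974463 substitutions/site.

0.97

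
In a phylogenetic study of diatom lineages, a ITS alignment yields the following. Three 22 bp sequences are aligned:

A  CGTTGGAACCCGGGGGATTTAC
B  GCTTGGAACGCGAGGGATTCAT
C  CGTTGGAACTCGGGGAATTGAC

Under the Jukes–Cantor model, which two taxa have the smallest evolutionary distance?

A and C

A–B: 6/22 differ, p = 0.273, d = 0.339.
A–C: 3/22 differ, p = 0.136, d = 0.151.
B–C: 7/22 differ, p = 0.318, d = 0.414.
The smallest distance is between A and C.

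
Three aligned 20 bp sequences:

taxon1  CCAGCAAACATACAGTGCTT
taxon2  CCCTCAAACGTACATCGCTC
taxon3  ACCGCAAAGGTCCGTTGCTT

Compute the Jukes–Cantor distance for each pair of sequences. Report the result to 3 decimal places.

taxon1–taxon2: 6/20 sites differ → p = 0.3, d = −0.75 ln(1 − 0.4) = 0.383119 ≈ 0.383.
taxon1–taxon3: 7/20 sites differ → p = 0.35, d = −0.75 ln(1 − 0.466667) = 0.471457 ≈ 0.471.
taxon2–taxon3: 7/20 sites differ → p = 0.35, d = −0.75 ln(1 − 0.466667) = 0.471457 ≈ 0.471.

d(taxon1,taxon2) = 0.383, d(taxon1,taxon3) = 0.471, d(taxon2,taxon3) = 0.471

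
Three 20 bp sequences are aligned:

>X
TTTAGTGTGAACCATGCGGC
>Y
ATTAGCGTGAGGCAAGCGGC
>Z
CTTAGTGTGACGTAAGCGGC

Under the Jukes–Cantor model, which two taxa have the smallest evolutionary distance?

X–Y: 5/20 differ, p = 0.250, d = 0.304.
X–Z: 5/20 differ, p = 0.250, d = 0.304.
Y–Z: 4/20 differ, p = 0.200, d = 0.233.
The smallest distance is between Y and Z.

Y and Z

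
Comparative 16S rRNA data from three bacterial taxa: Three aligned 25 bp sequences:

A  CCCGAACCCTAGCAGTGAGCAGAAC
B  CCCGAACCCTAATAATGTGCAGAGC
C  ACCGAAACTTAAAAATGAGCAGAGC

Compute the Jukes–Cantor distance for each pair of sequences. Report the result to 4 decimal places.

A–B: 5/25 sites differ → p = 0.2, d = −0.75 ln(1 − 0.266667) = 0.232617 ≈ 0.2326.
A–C: 7/25 sites differ → p = 0.28, d = −0.75 ln(1 − 0.373333) = 0.350505 ≈ 0.3505.
B–C: 5/25 sites differ → p = 0.2, d = −0.75 ln(1 − 0.266667) = 0.232617 ≈ 0.2326.

d(A,B) = 0.2326, d(A,C) = 0.3505, d(B,C) = 0.2326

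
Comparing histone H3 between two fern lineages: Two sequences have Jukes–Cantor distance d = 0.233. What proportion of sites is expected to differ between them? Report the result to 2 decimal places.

p = (3/4)(1 − e^(−4d/3)) = 0.75 × (1 − e^(-0.310667)) = 0.75 × (1 − 0.732958) = 0.200282.

0.20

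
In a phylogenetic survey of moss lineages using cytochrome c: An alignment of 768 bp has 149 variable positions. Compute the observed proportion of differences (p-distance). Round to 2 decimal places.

0.19

p = 149/768 = 0.194010… ≈ 0.19 (to 2 d.p.).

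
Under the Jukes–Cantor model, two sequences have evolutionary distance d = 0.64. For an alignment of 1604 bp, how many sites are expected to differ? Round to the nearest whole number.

Invert JC69: p = (3/4)(1 − e^(−4d/3)) = 0.75 × (1 − e^(-0.853333)) = 0.75 × (1 − 0.425993) = 0.430505.
Expected differing sites = pL ≈ 0.430505 × 1604 = 690.53002 ≈ 691.

691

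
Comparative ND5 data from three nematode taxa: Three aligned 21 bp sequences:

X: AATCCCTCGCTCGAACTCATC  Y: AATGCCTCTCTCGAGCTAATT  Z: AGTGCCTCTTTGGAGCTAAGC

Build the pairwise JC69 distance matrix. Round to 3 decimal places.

d(X,Y) = 0.286, d(X,Z) = 0.532, d(Y,Z) = 0.286

X–Y: 5/21 sites differ → p ≈ 0.238095, d = −0.75 ln(1 − 0.31746) = 0.286451 ≈ 0.286.
X–Z: 8/21 sites differ → p ≈ 0.380952, d = −0.75 ln(1 − 0.507936) = 0.531860 ≈ 0.532.
Y–Z: 5/21 sites differ → p ≈ 0.238095, d = −0.75 ln(1 − 0.31746) = 0.286451 ≈ 0.286.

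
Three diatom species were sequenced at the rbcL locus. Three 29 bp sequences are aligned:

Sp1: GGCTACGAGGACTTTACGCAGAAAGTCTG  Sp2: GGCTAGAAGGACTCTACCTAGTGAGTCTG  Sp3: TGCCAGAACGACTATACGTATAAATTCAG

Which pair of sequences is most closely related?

Sp1 and Sp2

Sp1–Sp2: 7/29 differ, p = 0.241, d = 0.291.
Sp1–Sp3: 10/29 differ, p = 0.345, d = 0.462.
Sp2–Sp3: 10/29 differ, p = 0.345, d = 0.462.
The smallest distance is between Sp1 and Sp2.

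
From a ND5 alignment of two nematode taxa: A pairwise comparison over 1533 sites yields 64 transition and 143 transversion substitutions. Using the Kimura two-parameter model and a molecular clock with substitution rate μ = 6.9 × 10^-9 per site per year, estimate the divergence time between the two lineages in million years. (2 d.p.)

10.79

P = 64/1533 ≈ 0.041748 and Q = 143/1533 ≈ 0.093281.
Under the Kimura two-parameter model, d = −½ ln(1 − 2P − Q) − ¼ ln(1 − 2Q).
1 − 2P − Q = 0.823223, giving −½ ln(0.823223) = 0.097264.
1 − 2Q = 0.813438, giving −¼ ln(0.813438) = 0.051621.
d = 0.097264 + 0.051621 = 0.148885.
Under a molecular clock d = 2μt, so t = d/(2μ) = 0.148885 / (2 × 6.9 × 10^-9) = 10.79 million years.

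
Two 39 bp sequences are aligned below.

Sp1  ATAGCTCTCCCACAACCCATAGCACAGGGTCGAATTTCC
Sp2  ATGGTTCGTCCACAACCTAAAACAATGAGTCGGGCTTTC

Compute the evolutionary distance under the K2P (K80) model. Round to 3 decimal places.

0.535

Of 39 sites, 10 differences are transitions and 4 are transversions, so P = 10/39 ≈ 0.25641 and Q = 4/39 ≈ 0.102564.
Under the Kimura two-parameter model, d = −½ ln(1 − 2P − Q) − ¼ ln(1 − 2Q).
1 − 2P − Q = 0.384616, giving −½ ln(0.384616) = 0.477755.
1 − 2Q = 0.794872, giving −¼ ln(0.794872) = 0.057394.
d = 0.477755 + 0.057394 = 0.535149.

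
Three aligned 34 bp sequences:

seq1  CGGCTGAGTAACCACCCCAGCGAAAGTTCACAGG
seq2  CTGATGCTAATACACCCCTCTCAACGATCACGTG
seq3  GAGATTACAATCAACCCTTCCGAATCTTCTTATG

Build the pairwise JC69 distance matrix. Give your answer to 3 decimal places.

seq1–seq2: 15/34 sites differ → p ≈ 0.441176, d = −0.75 ln(1 − 0.588235) = 0.665477 ≈ 0.665.
seq1–seq3: 16/34 sites differ → p ≈ 0.470588, d = −0.75 ln(1 − 0.627451) = 0.740540 ≈ 0.741.
seq2–seq3: 16/34 sites differ → p ≈ 0.470588, d = −0.75 ln(1 − 0.627451) = 0.740540 ≈ 0.741.

d(seq1,seq2) = 0.665, d(seq1,seq3) = 0.741, d(seq2,seq3) = 0.741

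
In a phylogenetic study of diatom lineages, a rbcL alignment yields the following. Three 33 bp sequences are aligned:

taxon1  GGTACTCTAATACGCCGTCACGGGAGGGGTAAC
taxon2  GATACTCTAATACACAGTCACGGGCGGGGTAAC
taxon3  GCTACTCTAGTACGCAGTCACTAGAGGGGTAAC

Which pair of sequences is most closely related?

taxon1 and taxon2

taxon1–taxon2: 4/33 differ, p = 0.121, d = 0.132.
taxon1–taxon3: 5/33 differ, p = 0.152, d = 0.169.
taxon2–taxon3: 6/33 differ, p = 0.182, d = 0.208.
The smallest distance is between taxon1 and taxon2.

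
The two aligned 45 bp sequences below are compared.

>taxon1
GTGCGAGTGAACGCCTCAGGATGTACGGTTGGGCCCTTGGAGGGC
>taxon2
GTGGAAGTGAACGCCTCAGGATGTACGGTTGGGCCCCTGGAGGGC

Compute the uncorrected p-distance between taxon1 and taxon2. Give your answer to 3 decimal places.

0.067

The sequences differ at 3 of 45 positions (sites 4, 5, 37).
p = 3/45 = 0.066666… ≈ 0.067 (to 3 d.p.).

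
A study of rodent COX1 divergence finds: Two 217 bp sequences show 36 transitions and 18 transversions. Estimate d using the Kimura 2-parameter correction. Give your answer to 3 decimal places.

0.313

P = 36/217 ≈ 0.165899 and Q = 18/217 ≈ 0.082949.
Under the Kimura two-parameter model, d = −½ ln(1 − 2P − Q) − ¼ ln(1 − 2Q).
1 − 2P − Q = 0.585253, giving −½ ln(0.585253) = 0.267856.
1 − 2Q = 0.834102, giving −¼ ln(0.834102) = 0.045350.
d = 0.267856 + 0.045350 = 0.313206.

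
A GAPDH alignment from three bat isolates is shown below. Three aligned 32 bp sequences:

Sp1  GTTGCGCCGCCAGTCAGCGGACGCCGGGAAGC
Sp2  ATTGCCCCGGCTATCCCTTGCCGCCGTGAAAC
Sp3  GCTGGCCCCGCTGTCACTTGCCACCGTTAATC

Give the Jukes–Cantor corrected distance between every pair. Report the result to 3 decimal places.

d(Sp1,Sp2) = 0.520, d(Sp1,Sp3) = 0.657, d(Sp2,Sp3) = 0.353

Sp1–Sp2: 12/32 sites differ → p = 0.375, d = −0.75 ln(1 − 0.5) = 0.519860 ≈ 0.520.
Sp1–Sp3: 14/32 sites differ → p = 0.4375, d = −0.75 ln(1 − 0.583333) = 0.656601 ≈ 0.657.
Sp2–Sp3: 9/32 sites differ → p = 0.28125, d = −0.75 ln(1 − 0.375) = 0.352503 ≈ 0.353.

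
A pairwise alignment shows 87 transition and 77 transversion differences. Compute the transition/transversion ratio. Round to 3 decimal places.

1.130

R = 87/77 = 1.129870… ≈ 1.130 (to 3 d.p.).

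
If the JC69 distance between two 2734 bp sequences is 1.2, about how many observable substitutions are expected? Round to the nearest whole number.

1637

Invert JC69: p = (3/4)(1 − e^(−4d/3)) = 0.75 × (1 − e^(-1.6)) = 0.75 × (1 − 0.201897) = 0.598577.
Expected differing sites = pL ≈ 0.598577 × 2734 = 1636.509518 ≈ 1637.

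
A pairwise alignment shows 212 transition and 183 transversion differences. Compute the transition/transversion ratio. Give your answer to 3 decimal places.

R = 212/183 = 1.158469… ≈ 1.158 (to 3 d.p.).

1.158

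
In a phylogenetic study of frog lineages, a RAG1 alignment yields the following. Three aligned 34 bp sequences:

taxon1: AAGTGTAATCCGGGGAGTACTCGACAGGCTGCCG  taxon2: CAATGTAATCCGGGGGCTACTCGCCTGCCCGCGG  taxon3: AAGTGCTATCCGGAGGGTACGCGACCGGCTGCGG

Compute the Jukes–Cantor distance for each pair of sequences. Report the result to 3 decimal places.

d(taxon1,taxon2) = 0.326, d(taxon1,taxon3) = 0.241, d(taxon2,taxon3) = 0.423

taxon1–taxon2: 9/34 sites differ → p ≈ 0.264706, d = −0.75 ln(1 − 0.352941) = 0.326488 ≈ 0.326.
taxon1–taxon3: 7/34 sites differ → p ≈ 0.205882, d = −0.75 ln(1 − 0.274509) = 0.240680 ≈ 0.241.
taxon2–taxon3: 11/34 sites differ → p ≈ 0.323529, d = −0.75 ln(1 − 0.431372) = 0.423397 ≈ 0.423.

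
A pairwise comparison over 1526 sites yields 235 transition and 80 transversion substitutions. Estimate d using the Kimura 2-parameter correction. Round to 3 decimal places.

0.251

P = 235/1526 ≈ 0.153997 and Q = 80/1526 ≈ 0.052425.
Under the Kimura two-parameter model, d = −½ ln(1 − 2P − Q) − ¼ ln(1 − 2Q).
1 − 2P − Q = 0.639581, giving −½ ln(0.639581) = 0.223471.
1 − 2Q = 0.89515, giving −¼ ln(0.89515) = 0.027691.
d = 0.223471 + 0.027691 = 0.251162.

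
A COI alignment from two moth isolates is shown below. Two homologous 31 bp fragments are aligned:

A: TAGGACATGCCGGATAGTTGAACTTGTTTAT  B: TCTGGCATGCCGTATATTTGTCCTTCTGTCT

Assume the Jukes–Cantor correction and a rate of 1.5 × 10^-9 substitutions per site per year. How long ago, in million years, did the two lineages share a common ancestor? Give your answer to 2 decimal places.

140.58

The sequences differ at 10 of 31 sites (2, 3, 5, 13, 17, 21, 22, 26, 28, 30), so p = 10/31 ≈ 0.322581.
d = −(3/4) ln(1 − 4p/3) = −0.75 ln(1 − 0.430108) = −0.75 ln(0.569892)
  = −0.75 × (-0.562308) = 0.421731 substitutions/site.
Under a molecular clock d = 2μt, so t = d/(2μ) = 0.421731 / (2 × 1.5 × 10^-9) = 140.58 million years.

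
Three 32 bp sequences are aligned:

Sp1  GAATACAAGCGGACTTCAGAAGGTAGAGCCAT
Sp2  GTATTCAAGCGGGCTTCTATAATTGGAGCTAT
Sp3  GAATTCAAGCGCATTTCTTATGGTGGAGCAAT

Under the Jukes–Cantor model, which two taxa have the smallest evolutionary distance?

Sp1–Sp2: 10/32 differ, p = 0.313, d = 0.404.
Sp1–Sp3: 8/32 differ, p = 0.250, d = 0.304.
Sp2–Sp3: 10/32 differ, p = 0.313, d = 0.404.
The smallest distance is between Sp1 and Sp3.

Sp1 and Sp3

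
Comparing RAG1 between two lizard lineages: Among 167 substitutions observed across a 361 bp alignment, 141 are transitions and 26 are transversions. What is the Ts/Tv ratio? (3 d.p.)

R = 141/26 = 5.423076… ≈ 5.423 (to 3 d.p.).

5.423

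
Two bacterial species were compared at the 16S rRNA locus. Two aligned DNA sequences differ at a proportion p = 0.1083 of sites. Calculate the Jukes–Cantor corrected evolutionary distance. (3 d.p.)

0.117

d = −(3/4) ln(1 − 4p/3) = −0.75 ln(1 − 0.1444) = −0.75 ln(0.8556)
  = −0.75 × (-0.155952) = 0.116964 substitutions/site.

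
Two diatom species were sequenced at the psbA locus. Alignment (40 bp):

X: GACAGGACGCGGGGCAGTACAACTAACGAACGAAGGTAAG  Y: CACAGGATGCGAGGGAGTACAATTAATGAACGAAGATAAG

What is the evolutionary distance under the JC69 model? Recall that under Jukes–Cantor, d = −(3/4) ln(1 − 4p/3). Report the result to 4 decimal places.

The sequences differ at 7 of 40 sites (1, 8, 12, 15, 23, 27, 36), so p = 7/40 = 0.175.
d = −(3/4) ln(1 − 4p/3) = −0.75 ln(1 − 0.233333) = −0.75 ln(0.766667)
  = −0.75 × (-0.265703) = 0.199277 substitutions/site.

0.1993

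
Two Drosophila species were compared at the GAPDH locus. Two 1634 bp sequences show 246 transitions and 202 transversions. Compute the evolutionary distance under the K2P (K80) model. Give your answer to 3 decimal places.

0.347

P = 246/1634 ≈ 0.150551 and Q = 202/1634 ≈ 0.123623.
Under the Kimura two-parameter model, d = −½ ln(1 − 2P − Q) − ¼ ln(1 − 2Q).
1 − 2P − Q = 0.575275, giving −½ ln(0.575275) = 0.276454.
1 − 2Q = 0.752754, giving −¼ ln(0.752754) = 0.071004.
d = 0.276454 + 0.071004 = 0.347458.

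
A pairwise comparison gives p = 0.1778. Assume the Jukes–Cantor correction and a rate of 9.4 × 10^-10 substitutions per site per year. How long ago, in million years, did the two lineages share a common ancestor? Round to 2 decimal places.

d = −(3/4) ln(1 − 4p/3) = −0.75 ln(1 − 0.237067) = −0.75 ln(0.762933)
  = −0.75 × (-0.270585) = 0.202939 substitutions/site.
Under a molecular clock d = 2μt, so t = d/(2μ) = 0.202939 / (2 × 9.4 × 10^-10) = 107.95 million years.

107.95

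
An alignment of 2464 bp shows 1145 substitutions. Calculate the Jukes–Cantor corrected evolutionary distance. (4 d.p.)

p = 1145/2464 ≈ 0.464692.
d = −(3/4) ln(1 − 4p/3) = −0.75 ln(1 − 0.619589) = −0.75 ln(0.380411)
  = −0.75 × (-0.966503) = 0.724877 substitutions/site.

0.7249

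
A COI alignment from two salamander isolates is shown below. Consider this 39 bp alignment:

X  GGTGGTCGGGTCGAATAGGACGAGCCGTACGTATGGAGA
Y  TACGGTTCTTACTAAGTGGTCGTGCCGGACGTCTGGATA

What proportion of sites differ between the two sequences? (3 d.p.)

0.410

The sequences differ at 16 of 39 positions.
p = 16/39 = 0.410256… ≈ 0.410 (to 3 d.p.).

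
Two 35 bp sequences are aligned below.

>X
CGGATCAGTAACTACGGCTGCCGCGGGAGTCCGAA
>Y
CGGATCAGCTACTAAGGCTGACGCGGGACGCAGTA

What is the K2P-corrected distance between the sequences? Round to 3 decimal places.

0.276

Of 35 sites, 1 differences are transitions and 7 are transversions, so P = 1/35 ≈ 0.028571 and Q = 7/35 = 0.2.
Under the Kimura two-parameter model, d = −½ ln(1 − 2P − Q) − ¼ ln(1 − 2Q).
1 − 2P − Q = 0.742858, giving −½ ln(0.742858) = 0.148625.
1 − 2Q = 0.6, giving −¼ ln(0.6) = 0.127706.
d = 0.148625 + 0.127706 = 0.276331.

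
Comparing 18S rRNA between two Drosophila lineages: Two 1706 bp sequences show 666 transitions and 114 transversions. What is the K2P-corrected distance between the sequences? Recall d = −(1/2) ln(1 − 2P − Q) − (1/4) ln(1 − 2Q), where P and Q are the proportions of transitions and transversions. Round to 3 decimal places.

0.976

P = 666/1706 ≈ 0.390387 and Q = 114/1706 ≈ 0.066823.
Under the Kimura two-parameter model, d = −½ ln(1 − 2P − Q) − ¼ ln(1 − 2Q).
1 − 2P − Q = 0.152403, giving −½ ln(0.152403) = 0.940613.
1 − 2Q = 0.866354, giving −¼ ln(0.866354) = 0.035865.
d = 0.940613 + 0.035865 = 0.976478.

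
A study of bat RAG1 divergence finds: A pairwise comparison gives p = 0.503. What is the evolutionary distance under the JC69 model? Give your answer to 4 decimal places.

d = −(3/4) ln(1 − 4p/3) = −0.75 ln(1 − 0.670667) = −0.75 ln(0.329333)
  = −0.75 × (-1.110686) = 0.833015 substitutions/site.

0.8330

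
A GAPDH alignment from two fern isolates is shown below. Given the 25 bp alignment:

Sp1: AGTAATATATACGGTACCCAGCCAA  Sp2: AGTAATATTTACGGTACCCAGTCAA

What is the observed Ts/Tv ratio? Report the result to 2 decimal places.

Transitions are A↔G and C↔T; transversions are all other mismatches.
Transitions: 1. Transversions: 1.
R = 1/1 = 1.00.

1.00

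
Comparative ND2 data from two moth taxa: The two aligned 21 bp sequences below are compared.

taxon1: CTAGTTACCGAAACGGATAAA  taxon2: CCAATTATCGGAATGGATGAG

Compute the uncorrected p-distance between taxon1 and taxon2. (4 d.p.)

The sequences differ at 7 of 21 positions (sites 2, 4, 8, 11, 14, 19, 21).
p = 7/21 = 0.333333… ≈ 0.3333 (to 4 d.p.).

0.3333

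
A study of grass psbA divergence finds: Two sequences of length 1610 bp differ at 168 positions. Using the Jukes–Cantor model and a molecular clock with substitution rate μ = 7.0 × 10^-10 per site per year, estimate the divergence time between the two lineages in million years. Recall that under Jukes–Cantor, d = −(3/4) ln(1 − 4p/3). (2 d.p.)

p = 168/1610 ≈ 0.104348.
d = −(3/4) ln(1 − 4p/3) = −0.75 ln(1 − 0.139131) = −0.75 ln(0.860869)
  = −0.75 × (-0.149813) = 0.112360 substitutions/site.
Under a molecular clock d = 2μt, so t = d/(2μ) = 0.112360 / (2 × 7.0 × 10^-10) = 80.26 million years.

80.26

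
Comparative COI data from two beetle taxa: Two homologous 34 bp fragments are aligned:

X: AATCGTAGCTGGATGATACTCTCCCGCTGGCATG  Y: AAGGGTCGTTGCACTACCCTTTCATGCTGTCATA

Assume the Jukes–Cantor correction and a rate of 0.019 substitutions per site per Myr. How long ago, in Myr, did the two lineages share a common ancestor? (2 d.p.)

The sequences differ at 14 of 34 sites, so p = 14/34 ≈ 0.411765.
d = −(3/4) ln(1 − 4p/3) = −0.75 ln(1 − 0.54902) = −0.75 ln(0.45098)
  = −0.75 × (-0.796332) = 0.597249 substitutions/site.
Under a molecular clock d = 2μt, so t = d/(2μ) = 0.597249 / (2 × 0.019) = 15.72 Myr.

15.72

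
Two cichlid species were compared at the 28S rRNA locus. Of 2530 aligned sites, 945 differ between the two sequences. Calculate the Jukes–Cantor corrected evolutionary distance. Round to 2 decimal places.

0.52

p = 945/2530 ≈ 0.373518.
d = −(3/4) ln(1 − 4p/3) = −0.75 ln(1 − 0.498024) = −0.75 ln(0.501976)
  = −0.75 × (-0.689203) = 0.516902 substitutions/site.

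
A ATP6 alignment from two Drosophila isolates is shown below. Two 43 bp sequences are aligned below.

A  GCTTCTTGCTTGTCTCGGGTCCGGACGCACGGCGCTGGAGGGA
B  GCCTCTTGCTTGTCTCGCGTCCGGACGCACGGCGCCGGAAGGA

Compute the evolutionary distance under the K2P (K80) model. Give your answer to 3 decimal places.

0.101

Of 43 sites, 3 differences are transitions and 1 are transversions, so P = 3/43 ≈ 0.069767 and Q = 1/43 ≈ 0.023256.
Under the Kimura two-parameter model, d = −½ ln(1 − 2P − Q) − ¼ ln(1 − 2Q).
1 − 2P − Q = 0.83721, giving −½ ln(0.83721) = 0.088840.
1 − 2Q = 0.953488, giving −¼ ln(0.953488) = 0.011907.
d = 0.088840 + 0.011907 = 0.100747.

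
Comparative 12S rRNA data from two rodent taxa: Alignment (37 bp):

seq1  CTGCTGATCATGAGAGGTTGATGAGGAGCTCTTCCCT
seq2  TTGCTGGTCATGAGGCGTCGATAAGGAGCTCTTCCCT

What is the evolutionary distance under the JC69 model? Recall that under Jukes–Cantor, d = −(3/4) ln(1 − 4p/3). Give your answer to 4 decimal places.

0.1827

The sequences differ at 6 of 37 sites (1, 7, 15, 16, 19, 23), so p = 6/37 ≈ 0.162162.
d = −(3/4) ln(1 − 4p/3) = −0.75 ln(1 − 0.216216) = −0.75 ln(0.783784)
  = −0.75 × (-0.243622) = 0.182717 substitutions/site.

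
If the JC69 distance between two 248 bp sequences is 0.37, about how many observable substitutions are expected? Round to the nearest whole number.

72

Invert JC69: p = (3/4)(1 − e^(−4d/3)) = 0.75 × (1 − e^(-0.493333)) = 0.75 × (1 − 0.610588) = 0.292059.
Expected differing sites = pL ≈ 0.292059 × 248 = 72.430632 ≈ 72.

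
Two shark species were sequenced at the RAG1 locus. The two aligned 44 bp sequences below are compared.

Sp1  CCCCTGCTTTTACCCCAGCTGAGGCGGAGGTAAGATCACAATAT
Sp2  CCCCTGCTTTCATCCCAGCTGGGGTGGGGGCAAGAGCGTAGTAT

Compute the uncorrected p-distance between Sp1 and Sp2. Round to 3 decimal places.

The sequences differ at 10 of 44 positions (sites 11, 13, 22, 25, 28, 31, 36, 38, 39, 41).
p = 10/44 = 0.227272… ≈ 0.227 (to 3 d.p.).

0.227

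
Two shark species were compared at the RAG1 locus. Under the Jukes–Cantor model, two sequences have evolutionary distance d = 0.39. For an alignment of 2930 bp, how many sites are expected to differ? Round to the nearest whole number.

Invert JC69: p = (3/4)(1 − e^(−4d/3)) = 0.75 × (1 − e^(-0.52)) = 0.75 × (1 − 0.594521) = 0.304109.
Expected differing sites = pL ≈ 0.304109 × 2930 = 891.03937 ≈ 891.

891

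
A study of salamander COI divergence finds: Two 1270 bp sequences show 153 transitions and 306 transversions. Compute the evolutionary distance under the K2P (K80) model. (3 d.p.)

0.493

P = 153/1270 ≈ 0.120472 and Q = 306/1270 ≈ 0.240945.
Under the Kimura two-parameter model, d = −½ ln(1 − 2P − Q) − ¼ ln(1 − 2Q).
1 − 2P − Q = 0.518111, giving −½ ln(0.518111) = 0.328783.
1 − 2Q = 0.51811, giving −¼ ln(0.51811) = 0.164392.
d = 0.328783 + 0.164392 = 0.493175.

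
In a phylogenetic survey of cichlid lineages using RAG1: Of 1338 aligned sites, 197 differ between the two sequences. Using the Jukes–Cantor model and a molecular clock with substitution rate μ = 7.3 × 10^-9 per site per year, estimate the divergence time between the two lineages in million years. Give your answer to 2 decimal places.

p = 197/1338 ≈ 0.147235.
d = −(3/4) ln(1 − 4p/3) = −0.75 ln(1 − 0.196313) = −0.75 ln(0.803687)
  = −0.75 × (-0.218545) = 0.163909 substitutions/site.
Under a molecular clock d = 2μt, so t = d/(2μ) = 0.163909 / (2 × 7.3 × 10^-9) = 11.23 million years.

11.23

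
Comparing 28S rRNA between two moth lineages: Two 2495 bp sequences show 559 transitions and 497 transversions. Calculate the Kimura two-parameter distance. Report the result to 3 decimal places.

P = 559/2495 ≈ 0.224048 and Q = 497/2495 ≈ 0.199198.
Under the Kimura two-parameter model, d = −½ ln(1 − 2P − Q) − ¼ ln(1 − 2Q).
1 − 2P − Q = 0.352706, giving −½ ln(0.352706) = 0.521060.
1 − 2Q = 0.601604, giving −¼ ln(0.601604) = 0.127039.
d = 0.521060 + 0.127039 = 0.648099.

0.648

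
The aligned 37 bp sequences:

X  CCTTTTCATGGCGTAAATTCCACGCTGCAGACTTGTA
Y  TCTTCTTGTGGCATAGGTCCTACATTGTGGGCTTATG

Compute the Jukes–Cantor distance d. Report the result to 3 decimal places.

0.645

The sequences differ at 16 of 37 sites, so p = 16/37 ≈ 0.432432.
d = −(3/4) ln(1 − 4p/3) = −0.75 ln(1 − 0.576576) = −0.75 ln(0.423424)
  = −0.75 × (-0.859381) = 0.644536 substitutions/site.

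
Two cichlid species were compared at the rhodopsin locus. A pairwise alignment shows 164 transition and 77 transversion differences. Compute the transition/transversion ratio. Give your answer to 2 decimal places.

2.13

R = 164/77 = 2.129870… ≈ 2.13 (to 2 d.p.).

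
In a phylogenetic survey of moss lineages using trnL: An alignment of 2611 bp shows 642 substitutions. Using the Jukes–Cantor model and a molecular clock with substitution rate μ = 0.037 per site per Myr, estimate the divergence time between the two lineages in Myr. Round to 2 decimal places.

4.03

p = 642/2611 ≈ 0.245883.
d = −(3/4) ln(1 − 4p/3) = −0.75 ln(1 − 0.327844) = −0.75 ln(0.672156)
  = −0.75 × (-0.397265) = 0.297949 substitutions/site.
Under a molecular clock d = 2μt, so t = d/(2μ) = 0.297949 / (2 × 0.037) = 4.03 Myr.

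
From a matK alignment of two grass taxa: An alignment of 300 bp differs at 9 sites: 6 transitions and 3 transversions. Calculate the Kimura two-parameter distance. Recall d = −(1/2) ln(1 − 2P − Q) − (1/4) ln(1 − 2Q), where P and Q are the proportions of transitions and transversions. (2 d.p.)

P = 6/300 = 0.02 and Q = 3/300 = 0.01.
Under the Kimura two-parameter model, d = −½ ln(1 − 2P − Q) − ¼ ln(1 − 2Q).
1 − 2P − Q = 0.95, giving −½ ln(0.95) = 0.025647.
1 − 2Q = 0.98, giving −¼ ln(0.98) = 0.005051.
d = 0.025647 + 0.005051 = 0.030698.

0.03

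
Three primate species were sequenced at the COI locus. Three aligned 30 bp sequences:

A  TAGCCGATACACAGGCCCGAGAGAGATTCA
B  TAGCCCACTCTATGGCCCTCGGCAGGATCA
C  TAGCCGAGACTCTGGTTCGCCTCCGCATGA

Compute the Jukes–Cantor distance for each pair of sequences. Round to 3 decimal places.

A–B: 12/30 sites differ → p = 0.4, d = −0.75 ln(1 − 0.533333) = 0.571605 ≈ 0.572.
A–C: 13/30 sites differ → p ≈ 0.433333, d = −0.75 ln(1 − 0.577777) = 0.646666 ≈ 0.647.
B–C: 12/30 sites differ → p = 0.4, d = −0.75 ln(1 − 0.533333) = 0.571605 ≈ 0.572.

d(A,B) = 0.572, d(A,C) = 0.647, d(B,C) = 0.572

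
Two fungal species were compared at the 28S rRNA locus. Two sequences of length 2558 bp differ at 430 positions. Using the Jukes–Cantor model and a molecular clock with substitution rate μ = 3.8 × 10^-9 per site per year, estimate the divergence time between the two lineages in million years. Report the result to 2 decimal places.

25.04

p = 430/2558 ≈ 0.1681.
d = −(3/4) ln(1 − 4p/3) = −0.75 ln(1 − 0.224133) = −0.75 ln(0.775867)
  = −0.75 × (-0.253774) = 0.190331 substitutions/site.
Under a molecular clock d = 2μt, so t = d/(2μ) = 0.190331 / (2 × 3.8 × 10^-9) = 25.04 million years.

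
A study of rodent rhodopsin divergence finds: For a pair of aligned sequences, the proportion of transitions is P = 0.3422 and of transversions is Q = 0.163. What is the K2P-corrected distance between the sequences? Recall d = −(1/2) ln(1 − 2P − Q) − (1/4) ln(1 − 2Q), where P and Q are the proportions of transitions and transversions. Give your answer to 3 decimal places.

1.039

Under the Kimura two-parameter model, d = −½ ln(1 − 2P − Q) − ¼ ln(1 − 2Q).
1 − 2P − Q = 0.1526, giving −½ ln(0.1526) = 0.939968.
1 − 2Q = 0.674, giving −¼ ln(0.674) = 0.098631.
d = 0.939968 + 0.098631 = 1.038599.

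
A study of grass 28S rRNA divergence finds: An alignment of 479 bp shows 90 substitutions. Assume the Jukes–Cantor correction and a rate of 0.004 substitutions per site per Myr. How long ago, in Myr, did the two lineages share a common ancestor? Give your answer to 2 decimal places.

p = 90/479 ≈ 0.187891.
d = −(3/4) ln(1 − 4p/3) = −0.75 ln(1 − 0.250521) = −0.75 ln(0.749479)
  = −0.75 × (-0.288377) = 0.216283 substitutions/site.
Under a molecular clock d = 2μt, so t = d/(2μ) = 0.216283 / (2 × 0.004) = 27.04 Myr.

27.04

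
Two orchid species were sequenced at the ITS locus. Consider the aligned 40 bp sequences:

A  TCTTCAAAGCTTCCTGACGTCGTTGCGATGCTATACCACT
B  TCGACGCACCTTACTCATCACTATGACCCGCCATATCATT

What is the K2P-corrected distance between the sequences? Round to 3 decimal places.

0.753

Of 40 sites, 6 differences are transitions and 13 are transversions, so P = 6/40 = 0.15 and Q = 13/40 = 0.325.
Under the Kimura two-parameter model, d = −½ ln(1 − 2P − Q) − ¼ ln(1 − 2Q).
1 − 2P − Q = 0.375, giving −½ ln(0.375) = 0.490415.
1 − 2Q = 0.35, giving −¼ ln(0.35) = 0.262456.
d = 0.490415 + 0.262456 = 0.752871.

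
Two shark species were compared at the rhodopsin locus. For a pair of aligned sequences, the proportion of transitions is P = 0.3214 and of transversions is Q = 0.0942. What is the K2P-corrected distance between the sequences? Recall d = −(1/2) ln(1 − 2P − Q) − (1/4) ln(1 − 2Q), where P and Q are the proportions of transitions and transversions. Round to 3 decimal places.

0.720

Under the Kimura two-parameter model, d = −½ ln(1 − 2P − Q) − ¼ ln(1 − 2Q).
1 − 2P − Q = 0.263, giving −½ ln(0.263) = 0.667801.
1 − 2Q = 0.8116, giving −¼ ln(0.8116) = 0.052187.
d = 0.667801 + 0.052187 = 0.719988.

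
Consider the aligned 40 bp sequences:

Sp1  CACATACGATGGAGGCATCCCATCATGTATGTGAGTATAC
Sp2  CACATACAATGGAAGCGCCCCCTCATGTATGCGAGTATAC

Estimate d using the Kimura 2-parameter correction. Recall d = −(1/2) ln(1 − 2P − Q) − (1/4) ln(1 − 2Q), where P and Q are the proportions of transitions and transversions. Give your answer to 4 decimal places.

Of 40 sites, 5 differences are transitions and 1 are transversions, so P = 5/40 = 0.125 and Q = 1/40 = 0.025.
Under the Kimura two-parameter model, d = −½ ln(1 − 2P − Q) − ¼ ln(1 − 2Q).
1 − 2P − Q = 0.725, giving −½ ln(0.725) = 0.160792.
1 − 2Q = 0.95, giving −¼ ln(0.95) = 0.012823.
d = 0.160792 + 0.012823 = 0.173615.

0.1736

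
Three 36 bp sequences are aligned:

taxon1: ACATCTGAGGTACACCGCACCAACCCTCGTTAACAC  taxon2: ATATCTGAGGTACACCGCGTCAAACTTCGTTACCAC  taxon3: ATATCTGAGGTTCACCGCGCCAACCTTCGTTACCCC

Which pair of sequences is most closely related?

taxon1–taxon2: 6/36 differ, p = 0.167, d = 0.188.
taxon1–taxon3: 6/36 differ, p = 0.167, d = 0.188.
taxon2–taxon3: 4/36 differ, p = 0.111, d = 0.120.
The smallest distance is between taxon2 and taxon3.

taxon2 and taxon3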